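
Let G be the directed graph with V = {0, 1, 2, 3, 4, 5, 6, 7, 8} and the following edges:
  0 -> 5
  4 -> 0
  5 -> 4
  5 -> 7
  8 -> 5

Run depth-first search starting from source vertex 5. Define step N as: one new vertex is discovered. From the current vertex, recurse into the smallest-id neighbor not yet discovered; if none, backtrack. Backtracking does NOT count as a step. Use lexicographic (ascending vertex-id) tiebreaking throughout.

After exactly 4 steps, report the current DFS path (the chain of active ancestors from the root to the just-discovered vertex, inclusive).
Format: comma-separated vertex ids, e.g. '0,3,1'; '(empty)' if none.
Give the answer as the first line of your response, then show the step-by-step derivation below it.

5,7

step 1: discover 5; path=5; order=5
step 2: discover 4; path=5>4; order=5,4
step 3: discover 0; path=5>4>0; order=5,4,0
step 4: discover 7; path=5>7; order=5,4,0,7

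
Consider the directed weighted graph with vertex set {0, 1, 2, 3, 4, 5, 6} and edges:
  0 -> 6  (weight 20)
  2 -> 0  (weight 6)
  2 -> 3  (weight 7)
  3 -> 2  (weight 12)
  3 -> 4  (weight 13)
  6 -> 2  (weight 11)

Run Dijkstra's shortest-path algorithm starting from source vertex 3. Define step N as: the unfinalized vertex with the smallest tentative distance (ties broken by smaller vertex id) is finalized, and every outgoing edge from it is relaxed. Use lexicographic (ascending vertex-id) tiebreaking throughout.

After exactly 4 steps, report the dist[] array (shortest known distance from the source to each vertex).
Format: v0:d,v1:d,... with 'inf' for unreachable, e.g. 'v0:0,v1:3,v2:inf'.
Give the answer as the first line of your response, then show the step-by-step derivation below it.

v0:18,v1:inf,v2:12,v3:0,v4:13,v5:inf,v6:38

step 1: dist = v0:inf,v1:inf,v2:12,v3:0,v4:13,v5:inf,v6:inf
step 2: dist = v0:18,v1:inf,v2:12,v3:0,v4:13,v5:inf,v6:inf
step 3: dist = v0:18,v1:inf,v2:12,v3:0,v4:13,v5:inf,v6:inf
step 4: dist = v0:18,v1:inf,v2:12,v3:0,v4:13,v5:inf,v6:38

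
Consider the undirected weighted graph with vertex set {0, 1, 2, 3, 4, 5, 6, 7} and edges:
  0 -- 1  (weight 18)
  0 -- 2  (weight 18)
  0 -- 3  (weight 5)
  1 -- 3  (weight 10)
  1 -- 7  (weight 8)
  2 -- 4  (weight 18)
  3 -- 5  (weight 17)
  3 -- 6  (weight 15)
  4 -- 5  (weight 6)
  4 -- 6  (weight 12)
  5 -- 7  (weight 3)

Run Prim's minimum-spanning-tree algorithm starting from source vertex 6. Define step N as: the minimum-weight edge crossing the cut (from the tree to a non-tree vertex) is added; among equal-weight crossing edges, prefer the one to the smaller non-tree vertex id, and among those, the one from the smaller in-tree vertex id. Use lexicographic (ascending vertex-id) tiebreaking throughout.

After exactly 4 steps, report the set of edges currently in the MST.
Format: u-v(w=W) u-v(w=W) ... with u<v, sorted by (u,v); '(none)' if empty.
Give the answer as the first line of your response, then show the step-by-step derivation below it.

1-7(w=8) 4-5(w=6) 4-6(w=12) 5-7(w=3)

step 1: add edge 4-6 (w=12); MST = {4-6(w=12)}
step 2: add edge 4-5 (w=6); MST = {4-5(w=6) 4-6(w=12)}
step 3: add edge 5-7 (w=3); MST = {4-5(w=6) 4-6(w=12) 5-7(w=3)}
step 4: add edge 1-7 (w=8); MST = {1-7(w=8) 4-5(w=6) 4-6(w=12) 5-7(w=3)}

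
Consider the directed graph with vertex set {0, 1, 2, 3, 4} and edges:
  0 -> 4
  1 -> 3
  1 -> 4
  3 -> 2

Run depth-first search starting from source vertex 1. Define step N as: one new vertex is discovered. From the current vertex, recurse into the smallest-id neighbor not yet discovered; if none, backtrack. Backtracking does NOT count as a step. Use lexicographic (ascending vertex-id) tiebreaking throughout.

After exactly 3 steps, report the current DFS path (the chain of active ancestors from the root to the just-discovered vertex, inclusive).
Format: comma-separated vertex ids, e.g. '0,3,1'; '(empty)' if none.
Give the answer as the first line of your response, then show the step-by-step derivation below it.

1,3,2

step 1: discover 1; path=1; order=1
step 2: discover 3; path=1>3; order=1,3
step 3: discover 2; path=1>3>2; order=1,3,2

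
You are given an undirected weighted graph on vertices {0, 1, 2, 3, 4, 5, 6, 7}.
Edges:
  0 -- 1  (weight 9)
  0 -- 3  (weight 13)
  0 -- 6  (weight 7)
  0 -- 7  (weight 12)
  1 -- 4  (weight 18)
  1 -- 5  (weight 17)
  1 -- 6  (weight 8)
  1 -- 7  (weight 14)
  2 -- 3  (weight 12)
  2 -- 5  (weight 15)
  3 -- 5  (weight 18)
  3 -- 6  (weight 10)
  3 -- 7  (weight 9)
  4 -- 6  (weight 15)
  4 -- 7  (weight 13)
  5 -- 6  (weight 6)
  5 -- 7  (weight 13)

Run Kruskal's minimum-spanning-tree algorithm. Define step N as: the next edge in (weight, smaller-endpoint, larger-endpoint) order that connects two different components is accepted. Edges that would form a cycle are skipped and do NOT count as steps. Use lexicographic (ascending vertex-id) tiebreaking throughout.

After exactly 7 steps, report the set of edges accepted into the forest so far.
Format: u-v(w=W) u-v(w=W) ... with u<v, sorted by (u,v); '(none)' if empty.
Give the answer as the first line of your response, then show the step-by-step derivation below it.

0-6(w=7) 1-6(w=8) 2-3(w=12) 3-6(w=10) 3-7(w=9) 4-7(w=13) 5-6(w=6)

step 1: add edge 5-6 (w=6); MST = {5-6(w=6)}
step 2: add edge 0-6 (w=7); MST = {0-6(w=7) 5-6(w=6)}
step 3: add edge 1-6 (w=8); MST = {0-6(w=7) 1-6(w=8) 5-6(w=6)}
step 4: add edge 3-7 (w=9); MST = {0-6(w=7) 1-6(w=8) 3-7(w=9) 5-6(w=6)}
step 5: add edge 3-6 (w=10); MST = {0-6(w=7) 1-6(w=8) 3-6(w=10) 3-7(w=9) 5-6(w=6)}
step 6: add edge 2-3 (w=12); MST = {0-6(w=7) 1-6(w=8) 2-3(w=12) 3-6(w=10) 3-7(w=9) 5-6(w=6)}
step 7: add edge 4-7 (w=13); MST = {0-6(w=7) 1-6(w=8) 2-3(w=12) 3-6(w=10) 3-7(w=9) 4-7(w=13) 5-6(w=6)}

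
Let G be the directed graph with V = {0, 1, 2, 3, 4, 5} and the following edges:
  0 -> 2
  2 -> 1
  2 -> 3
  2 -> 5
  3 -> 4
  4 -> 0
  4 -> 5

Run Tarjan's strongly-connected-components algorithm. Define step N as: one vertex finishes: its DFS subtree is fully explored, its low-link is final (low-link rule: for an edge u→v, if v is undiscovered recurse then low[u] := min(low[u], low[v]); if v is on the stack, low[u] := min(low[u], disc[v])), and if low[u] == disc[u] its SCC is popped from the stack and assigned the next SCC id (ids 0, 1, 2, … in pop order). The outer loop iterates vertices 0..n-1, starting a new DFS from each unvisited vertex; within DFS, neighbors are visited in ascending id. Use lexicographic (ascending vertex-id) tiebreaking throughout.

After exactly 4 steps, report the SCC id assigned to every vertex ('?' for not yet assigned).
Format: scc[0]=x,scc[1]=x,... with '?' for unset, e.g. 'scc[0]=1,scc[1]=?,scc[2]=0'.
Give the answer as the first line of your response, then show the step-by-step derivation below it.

scc[0]=?,scc[1]=0,scc[2]=?,scc[3]=?,scc[4]=?,scc[5]=1

step 1: low=(low[0]=0,low[1]=2,low[2]=1,low[3]=?,low[4]=?,low[5]=?); scc=(scc[0]=?,scc[1]=0,scc[2]=?,scc[3]=?,scc[4]=?,scc[5]=?)
step 2: low=(low[0]=0,low[1]=2,low[2]=1,low[3]=3,low[4]=0,low[5]=5); scc=(scc[0]=?,scc[1]=0,scc[2]=?,scc[3]=?,scc[4]=?,scc[5]=1)
step 3: low=(low[0]=0,low[1]=2,low[2]=1,low[3]=3,low[4]=0,low[5]=5); scc=(scc[0]=?,scc[1]=0,scc[2]=?,scc[3]=?,scc[4]=?,scc[5]=1)
step 4: low=(low[0]=0,low[1]=2,low[2]=1,low[3]=0,low[4]=0,low[5]=5); scc=(scc[0]=?,scc[1]=0,scc[2]=?,scc[3]=?,scc[4]=?,scc[5]=1)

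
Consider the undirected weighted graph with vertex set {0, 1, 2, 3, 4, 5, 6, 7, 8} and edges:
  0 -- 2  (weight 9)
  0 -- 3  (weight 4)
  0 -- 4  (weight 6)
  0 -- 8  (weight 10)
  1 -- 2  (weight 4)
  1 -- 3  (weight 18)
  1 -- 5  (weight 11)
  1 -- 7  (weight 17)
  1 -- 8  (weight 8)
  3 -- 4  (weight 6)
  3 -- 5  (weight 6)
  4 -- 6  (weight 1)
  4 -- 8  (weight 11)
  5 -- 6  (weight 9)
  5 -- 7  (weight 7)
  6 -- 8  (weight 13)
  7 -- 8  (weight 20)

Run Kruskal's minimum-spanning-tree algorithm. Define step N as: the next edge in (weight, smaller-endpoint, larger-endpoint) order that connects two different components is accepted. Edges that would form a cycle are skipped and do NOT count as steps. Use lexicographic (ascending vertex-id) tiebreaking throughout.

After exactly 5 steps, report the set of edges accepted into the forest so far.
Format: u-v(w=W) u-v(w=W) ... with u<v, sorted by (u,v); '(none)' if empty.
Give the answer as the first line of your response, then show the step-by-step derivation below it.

0-3(w=4) 0-4(w=6) 1-2(w=4) 3-5(w=6) 4-6(w=1)

step 1: add edge 4-6 (w=1); MST = {4-6(w=1)}
step 2: add edge 0-3 (w=4); MST = {0-3(w=4) 4-6(w=1)}
step 3: add edge 1-2 (w=4); MST = {0-3(w=4) 1-2(w=4) 4-6(w=1)}
step 4: add edge 0-4 (w=6); MST = {0-3(w=4) 0-4(w=6) 1-2(w=4) 4-6(w=1)}
step 5: add edge 3-5 (w=6); MST = {0-3(w=4) 0-4(w=6) 1-2(w=4) 3-5(w=6) 4-6(w=1)}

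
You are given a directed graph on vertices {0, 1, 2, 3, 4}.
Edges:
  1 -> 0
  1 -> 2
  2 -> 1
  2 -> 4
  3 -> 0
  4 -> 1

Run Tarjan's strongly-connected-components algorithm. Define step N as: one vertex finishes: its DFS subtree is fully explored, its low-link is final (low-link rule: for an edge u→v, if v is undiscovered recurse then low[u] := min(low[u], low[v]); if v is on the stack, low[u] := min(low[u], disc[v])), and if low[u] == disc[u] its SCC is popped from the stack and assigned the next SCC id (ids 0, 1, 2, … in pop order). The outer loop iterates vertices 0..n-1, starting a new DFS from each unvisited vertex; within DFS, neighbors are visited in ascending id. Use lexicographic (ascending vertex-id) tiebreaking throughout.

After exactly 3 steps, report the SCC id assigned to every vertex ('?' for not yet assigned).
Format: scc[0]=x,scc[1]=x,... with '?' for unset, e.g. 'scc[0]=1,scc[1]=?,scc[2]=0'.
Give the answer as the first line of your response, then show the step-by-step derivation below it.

scc[0]=0,scc[1]=?,scc[2]=?,scc[3]=?,scc[4]=?

step 1: low=(low[0]=0,low[1]=?,low[2]=?,low[3]=?,low[4]=?); scc=(scc[0]=0,scc[1]=?,scc[2]=?,scc[3]=?,scc[4]=?)
step 2: low=(low[0]=0,low[1]=1,low[2]=1,low[3]=?,low[4]=1); scc=(scc[0]=0,scc[1]=?,scc[2]=?,scc[3]=?,scc[4]=?)
step 3: low=(low[0]=0,low[1]=1,low[2]=1,low[3]=?,low[4]=1); scc=(scc[0]=0,scc[1]=?,scc[2]=?,scc[3]=?,scc[4]=?)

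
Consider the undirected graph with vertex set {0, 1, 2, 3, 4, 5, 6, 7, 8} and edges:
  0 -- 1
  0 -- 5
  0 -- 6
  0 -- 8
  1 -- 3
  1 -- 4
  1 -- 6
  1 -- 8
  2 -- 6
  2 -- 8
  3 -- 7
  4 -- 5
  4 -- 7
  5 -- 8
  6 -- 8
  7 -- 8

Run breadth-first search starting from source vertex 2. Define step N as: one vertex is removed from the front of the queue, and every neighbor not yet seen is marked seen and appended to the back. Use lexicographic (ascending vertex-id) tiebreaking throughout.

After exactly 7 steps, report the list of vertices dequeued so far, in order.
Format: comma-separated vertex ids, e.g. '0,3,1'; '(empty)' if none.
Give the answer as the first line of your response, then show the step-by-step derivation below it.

2,6,8,0,1,5,7

step 1: dequeue 2; queue=[6,8]; order=2
step 2: dequeue 6; queue=[8,0,1]; order=2,6
step 3: dequeue 8; queue=[0,1,5,7]; order=2,6,8
step 4: dequeue 0; queue=[1,5,7]; order=2,6,8,0
step 5: dequeue 1; queue=[5,7,3,4]; order=2,6,8,0,1
step 6: dequeue 5; queue=[7,3,4]; order=2,6,8,0,1,5
step 7: dequeue 7; queue=[3,4]; order=2,6,8,0,1,5,7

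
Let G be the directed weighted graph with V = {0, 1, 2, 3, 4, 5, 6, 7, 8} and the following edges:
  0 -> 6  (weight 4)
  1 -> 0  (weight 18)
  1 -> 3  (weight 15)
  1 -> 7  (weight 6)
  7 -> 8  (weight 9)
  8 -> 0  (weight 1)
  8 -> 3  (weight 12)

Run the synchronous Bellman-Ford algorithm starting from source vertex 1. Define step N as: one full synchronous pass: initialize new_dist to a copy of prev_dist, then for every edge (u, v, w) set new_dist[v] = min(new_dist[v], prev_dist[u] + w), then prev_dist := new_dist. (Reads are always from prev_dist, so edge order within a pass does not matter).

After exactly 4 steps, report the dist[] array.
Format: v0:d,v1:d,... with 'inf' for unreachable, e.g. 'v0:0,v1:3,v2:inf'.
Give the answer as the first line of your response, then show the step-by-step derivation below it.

v0:16,v1:0,v2:inf,v3:15,v4:inf,v5:inf,v6:20,v7:6,v8:15

step 1: dist = v0:18,v1:0,v2:inf,v3:15,v4:inf,v5:inf,v6:inf,v7:6,v8:inf
step 2: dist = v0:18,v1:0,v2:inf,v3:15,v4:inf,v5:inf,v6:22,v7:6,v8:15
step 3: dist = v0:16,v1:0,v2:inf,v3:15,v4:inf,v5:inf,v6:22,v7:6,v8:15
step 4: dist = v0:16,v1:0,v2:inf,v3:15,v4:inf,v5:inf,v6:20,v7:6,v8:15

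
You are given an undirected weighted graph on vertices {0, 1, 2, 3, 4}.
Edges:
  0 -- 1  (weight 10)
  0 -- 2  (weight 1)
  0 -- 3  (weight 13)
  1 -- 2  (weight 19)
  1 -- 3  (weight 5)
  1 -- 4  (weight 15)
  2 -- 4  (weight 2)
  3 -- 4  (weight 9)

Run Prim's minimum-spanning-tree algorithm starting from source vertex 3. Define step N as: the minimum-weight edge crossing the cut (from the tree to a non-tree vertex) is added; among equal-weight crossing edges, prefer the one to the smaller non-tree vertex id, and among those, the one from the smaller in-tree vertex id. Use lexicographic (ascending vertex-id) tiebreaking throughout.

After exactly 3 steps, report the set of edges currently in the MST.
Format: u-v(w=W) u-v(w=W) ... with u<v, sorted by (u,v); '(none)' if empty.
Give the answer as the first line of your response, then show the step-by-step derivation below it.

1-3(w=5) 2-4(w=2) 3-4(w=9)

step 1: add edge 1-3 (w=5); MST = {1-3(w=5)}
step 2: add edge 3-4 (w=9); MST = {1-3(w=5) 3-4(w=9)}
step 3: add edge 2-4 (w=2); MST = {1-3(w=5) 2-4(w=2) 3-4(w=9)}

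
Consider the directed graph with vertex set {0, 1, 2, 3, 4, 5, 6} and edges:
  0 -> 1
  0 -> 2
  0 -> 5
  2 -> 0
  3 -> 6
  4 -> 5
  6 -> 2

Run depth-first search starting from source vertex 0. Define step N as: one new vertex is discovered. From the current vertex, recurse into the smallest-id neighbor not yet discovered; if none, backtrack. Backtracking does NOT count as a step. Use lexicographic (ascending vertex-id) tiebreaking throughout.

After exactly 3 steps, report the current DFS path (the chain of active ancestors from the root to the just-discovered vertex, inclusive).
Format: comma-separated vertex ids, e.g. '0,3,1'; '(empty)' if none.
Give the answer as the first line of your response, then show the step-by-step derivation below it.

0,2

step 1: discover 0; path=0; order=0
step 2: discover 1; path=0>1; order=0,1
step 3: discover 2; path=0>2; order=0,1,2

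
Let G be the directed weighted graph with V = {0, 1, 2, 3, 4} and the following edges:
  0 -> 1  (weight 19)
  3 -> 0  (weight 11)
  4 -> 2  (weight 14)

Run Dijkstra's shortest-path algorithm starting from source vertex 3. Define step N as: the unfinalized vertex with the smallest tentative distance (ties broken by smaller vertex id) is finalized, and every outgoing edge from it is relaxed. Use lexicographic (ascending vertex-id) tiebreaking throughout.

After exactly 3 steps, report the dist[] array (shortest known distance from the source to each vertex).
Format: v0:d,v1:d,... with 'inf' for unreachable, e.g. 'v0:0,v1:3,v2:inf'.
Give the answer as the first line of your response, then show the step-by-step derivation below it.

v0:11,v1:30,v2:inf,v3:0,v4:inf

step 1: dist = v0:11,v1:inf,v2:inf,v3:0,v4:inf
step 2: dist = v0:11,v1:30,v2:inf,v3:0,v4:inf
step 3: dist = v0:11,v1:30,v2:inf,v3:0,v4:inf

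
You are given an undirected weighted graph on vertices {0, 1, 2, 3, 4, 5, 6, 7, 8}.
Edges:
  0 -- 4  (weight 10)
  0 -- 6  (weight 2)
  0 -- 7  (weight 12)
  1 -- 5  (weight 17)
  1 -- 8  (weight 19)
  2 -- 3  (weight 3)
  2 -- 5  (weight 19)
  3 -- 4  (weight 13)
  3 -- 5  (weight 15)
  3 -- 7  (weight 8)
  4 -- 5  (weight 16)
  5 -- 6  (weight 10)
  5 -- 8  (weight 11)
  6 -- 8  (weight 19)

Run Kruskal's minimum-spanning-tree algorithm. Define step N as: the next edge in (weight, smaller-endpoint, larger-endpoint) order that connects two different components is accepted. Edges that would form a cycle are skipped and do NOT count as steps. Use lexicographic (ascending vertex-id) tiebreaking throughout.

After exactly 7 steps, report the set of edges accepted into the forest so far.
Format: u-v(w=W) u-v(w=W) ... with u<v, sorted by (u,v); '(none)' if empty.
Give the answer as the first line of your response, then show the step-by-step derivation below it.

0-4(w=10) 0-6(w=2) 0-7(w=12) 2-3(w=3) 3-7(w=8) 5-6(w=10) 5-8(w=11)

step 1: add edge 0-6 (w=2); MST = {0-6(w=2)}
step 2: add edge 2-3 (w=3); MST = {0-6(w=2) 2-3(w=3)}
step 3: add edge 3-7 (w=8); MST = {0-6(w=2) 2-3(w=3) 3-7(w=8)}
step 4: add edge 0-4 (w=10); MST = {0-4(w=10) 0-6(w=2) 2-3(w=3) 3-7(w=8)}
step 5: add edge 5-6 (w=10); MST = {0-4(w=10) 0-6(w=2) 2-3(w=3) 3-7(w=8) 5-6(w=10)}
step 6: add edge 5-8 (w=11); MST = {0-4(w=10) 0-6(w=2) 2-3(w=3) 3-7(w=8) 5-6(w=10) 5-8(w=11)}
step 7: add edge 0-7 (w=12); MST = {0-4(w=10) 0-6(w=2) 0-7(w=12) 2-3(w=3) 3-7(w=8) 5-6(w=10) 5-8(w=11)}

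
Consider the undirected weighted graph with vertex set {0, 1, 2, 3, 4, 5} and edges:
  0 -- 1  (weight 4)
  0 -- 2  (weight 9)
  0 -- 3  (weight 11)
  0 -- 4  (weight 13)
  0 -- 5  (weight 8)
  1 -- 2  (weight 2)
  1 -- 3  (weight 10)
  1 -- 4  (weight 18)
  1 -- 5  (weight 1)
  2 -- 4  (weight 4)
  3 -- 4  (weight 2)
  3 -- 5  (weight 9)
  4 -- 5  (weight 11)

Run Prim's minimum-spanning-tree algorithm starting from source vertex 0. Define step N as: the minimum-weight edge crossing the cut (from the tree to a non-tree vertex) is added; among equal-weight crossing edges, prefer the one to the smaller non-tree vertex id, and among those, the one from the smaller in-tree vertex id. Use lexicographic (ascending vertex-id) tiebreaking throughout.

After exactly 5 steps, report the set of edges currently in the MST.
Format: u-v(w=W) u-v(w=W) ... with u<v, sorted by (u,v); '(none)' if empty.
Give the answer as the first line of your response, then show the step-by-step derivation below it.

0-1(w=4) 1-2(w=2) 1-5(w=1) 2-4(w=4) 3-4(w=2)

step 1: add edge 0-1 (w=4); MST = {0-1(w=4)}
step 2: add edge 1-5 (w=1); MST = {0-1(w=4) 1-5(w=1)}
step 3: add edge 1-2 (w=2); MST = {0-1(w=4) 1-2(w=2) 1-5(w=1)}
step 4: add edge 2-4 (w=4); MST = {0-1(w=4) 1-2(w=2) 1-5(w=1) 2-4(w=4)}
step 5: add edge 3-4 (w=2); MST = {0-1(w=4) 1-2(w=2) 1-5(w=1) 2-4(w=4) 3-4(w=2)}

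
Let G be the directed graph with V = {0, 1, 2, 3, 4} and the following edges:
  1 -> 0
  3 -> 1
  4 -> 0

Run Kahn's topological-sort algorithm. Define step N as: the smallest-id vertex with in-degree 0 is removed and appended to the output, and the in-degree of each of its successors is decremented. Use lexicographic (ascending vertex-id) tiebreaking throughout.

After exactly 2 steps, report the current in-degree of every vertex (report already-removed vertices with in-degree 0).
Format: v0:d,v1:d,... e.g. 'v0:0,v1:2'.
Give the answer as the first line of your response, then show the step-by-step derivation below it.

v0:2,v1:0,v2:0,v3:0,v4:0

step 1: output 2; order=[2]; indeg=(2,1,0,0,0)
step 2: output 3; order=[2,3]; indeg=(2,0,0,0,0)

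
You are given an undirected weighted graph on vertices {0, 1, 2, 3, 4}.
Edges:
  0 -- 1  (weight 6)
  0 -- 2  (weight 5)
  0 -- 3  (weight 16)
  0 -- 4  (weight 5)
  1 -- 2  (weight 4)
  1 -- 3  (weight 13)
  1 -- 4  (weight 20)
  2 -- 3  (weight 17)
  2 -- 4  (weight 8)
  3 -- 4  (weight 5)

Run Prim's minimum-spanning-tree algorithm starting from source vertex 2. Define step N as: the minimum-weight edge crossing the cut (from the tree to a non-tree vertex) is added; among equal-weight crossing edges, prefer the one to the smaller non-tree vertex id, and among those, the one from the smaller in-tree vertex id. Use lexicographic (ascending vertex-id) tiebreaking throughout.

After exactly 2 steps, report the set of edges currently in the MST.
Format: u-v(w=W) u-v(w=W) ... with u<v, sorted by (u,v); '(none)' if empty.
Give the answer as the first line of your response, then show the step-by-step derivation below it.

0-2(w=5) 1-2(w=4)

step 1: add edge 1-2 (w=4); MST = {1-2(w=4)}
step 2: add edge 0-2 (w=5); MST = {0-2(w=5) 1-2(w=4)}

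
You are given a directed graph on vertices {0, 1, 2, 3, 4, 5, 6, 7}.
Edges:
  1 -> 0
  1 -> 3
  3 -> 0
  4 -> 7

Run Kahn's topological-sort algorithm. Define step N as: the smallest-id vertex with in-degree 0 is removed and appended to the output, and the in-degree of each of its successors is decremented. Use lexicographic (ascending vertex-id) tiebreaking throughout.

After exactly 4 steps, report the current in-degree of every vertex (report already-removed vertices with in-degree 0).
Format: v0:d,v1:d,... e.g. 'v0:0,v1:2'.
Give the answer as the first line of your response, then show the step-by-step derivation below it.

v0:0,v1:0,v2:0,v3:0,v4:0,v5:0,v6:0,v7:1

step 1: output 1; order=[1]; indeg=(1,0,0,0,0,0,0,1)
step 2: output 2; order=[1,2]; indeg=(1,0,0,0,0,0,0,1)
step 3: output 3; order=[1,2,3]; indeg=(0,0,0,0,0,0,0,1)
step 4: output 0; order=[1,2,3,0]; indeg=(0,0,0,0,0,0,0,1)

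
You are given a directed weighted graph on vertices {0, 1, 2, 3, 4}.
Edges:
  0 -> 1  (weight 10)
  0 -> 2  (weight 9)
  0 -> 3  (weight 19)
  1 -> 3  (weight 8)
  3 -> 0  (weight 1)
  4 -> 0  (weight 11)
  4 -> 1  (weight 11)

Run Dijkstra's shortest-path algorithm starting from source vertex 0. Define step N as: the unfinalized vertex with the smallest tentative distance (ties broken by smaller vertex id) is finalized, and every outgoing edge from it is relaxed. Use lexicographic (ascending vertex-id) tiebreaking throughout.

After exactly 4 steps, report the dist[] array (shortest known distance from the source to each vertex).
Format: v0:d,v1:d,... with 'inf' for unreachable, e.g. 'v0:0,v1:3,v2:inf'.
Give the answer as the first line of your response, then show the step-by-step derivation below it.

v0:0,v1:10,v2:9,v3:18,v4:inf

step 1: dist = v0:0,v1:10,v2:9,v3:19,v4:inf
step 2: dist = v0:0,v1:10,v2:9,v3:19,v4:inf
step 3: dist = v0:0,v1:10,v2:9,v3:18,v4:inf
step 4: dist = v0:0,v1:10,v2:9,v3:18,v4:inf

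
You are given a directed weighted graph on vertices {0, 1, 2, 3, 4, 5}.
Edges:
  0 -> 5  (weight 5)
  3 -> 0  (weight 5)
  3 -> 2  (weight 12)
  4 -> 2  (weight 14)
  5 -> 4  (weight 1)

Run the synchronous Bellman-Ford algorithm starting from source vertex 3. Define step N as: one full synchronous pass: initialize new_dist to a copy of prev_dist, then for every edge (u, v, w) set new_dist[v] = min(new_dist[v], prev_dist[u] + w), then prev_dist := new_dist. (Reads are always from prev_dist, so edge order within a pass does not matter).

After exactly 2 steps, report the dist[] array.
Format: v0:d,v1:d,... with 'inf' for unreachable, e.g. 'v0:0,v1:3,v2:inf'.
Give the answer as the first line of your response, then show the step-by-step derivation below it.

v0:5,v1:inf,v2:12,v3:0,v4:inf,v5:10

step 1: dist = v0:5,v1:inf,v2:12,v3:0,v4:inf,v5:inf
step 2: dist = v0:5,v1:inf,v2:12,v3:0,v4:inf,v5:10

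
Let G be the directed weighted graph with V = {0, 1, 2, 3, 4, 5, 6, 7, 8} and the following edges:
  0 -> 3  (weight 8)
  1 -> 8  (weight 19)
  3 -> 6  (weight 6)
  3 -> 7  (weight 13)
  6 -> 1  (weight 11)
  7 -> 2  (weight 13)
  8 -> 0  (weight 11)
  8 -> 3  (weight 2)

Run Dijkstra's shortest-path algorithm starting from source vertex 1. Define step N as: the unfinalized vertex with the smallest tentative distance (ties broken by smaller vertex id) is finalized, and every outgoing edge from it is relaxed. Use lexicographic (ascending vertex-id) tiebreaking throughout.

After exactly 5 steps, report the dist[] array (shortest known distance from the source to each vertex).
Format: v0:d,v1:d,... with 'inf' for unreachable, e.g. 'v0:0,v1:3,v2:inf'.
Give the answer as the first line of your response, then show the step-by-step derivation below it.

v0:30,v1:0,v2:inf,v3:21,v4:inf,v5:inf,v6:27,v7:34,v8:19

step 1: dist = v0:inf,v1:0,v2:inf,v3:inf,v4:inf,v5:inf,v6:inf,v7:inf,v8:19
step 2: dist = v0:30,v1:0,v2:inf,v3:21,v4:inf,v5:inf,v6:inf,v7:inf,v8:19
step 3: dist = v0:30,v1:0,v2:inf,v3:21,v4:inf,v5:inf,v6:27,v7:34,v8:19
step 4: dist = v0:30,v1:0,v2:inf,v3:21,v4:inf,v5:inf,v6:27,v7:34,v8:19
step 5: dist = v0:30,v1:0,v2:inf,v3:21,v4:inf,v5:inf,v6:27,v7:34,v8:19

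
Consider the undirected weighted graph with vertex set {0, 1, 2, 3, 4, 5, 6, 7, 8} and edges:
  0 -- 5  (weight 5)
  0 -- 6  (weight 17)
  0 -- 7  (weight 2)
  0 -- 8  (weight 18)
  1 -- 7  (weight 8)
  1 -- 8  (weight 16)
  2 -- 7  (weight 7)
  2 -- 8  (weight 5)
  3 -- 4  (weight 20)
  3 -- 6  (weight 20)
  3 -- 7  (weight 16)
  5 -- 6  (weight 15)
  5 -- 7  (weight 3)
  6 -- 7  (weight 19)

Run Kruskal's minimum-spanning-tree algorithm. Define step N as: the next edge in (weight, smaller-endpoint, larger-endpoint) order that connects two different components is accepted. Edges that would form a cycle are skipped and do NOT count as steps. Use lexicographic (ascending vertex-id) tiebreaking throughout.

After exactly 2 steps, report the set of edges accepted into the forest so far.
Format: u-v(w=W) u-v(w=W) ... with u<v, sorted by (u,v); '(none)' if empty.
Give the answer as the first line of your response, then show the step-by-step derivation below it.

0-7(w=2) 5-7(w=3)

step 1: add edge 0-7 (w=2); MST = {0-7(w=2)}
step 2: add edge 5-7 (w=3); MST = {0-7(w=2) 5-7(w=3)}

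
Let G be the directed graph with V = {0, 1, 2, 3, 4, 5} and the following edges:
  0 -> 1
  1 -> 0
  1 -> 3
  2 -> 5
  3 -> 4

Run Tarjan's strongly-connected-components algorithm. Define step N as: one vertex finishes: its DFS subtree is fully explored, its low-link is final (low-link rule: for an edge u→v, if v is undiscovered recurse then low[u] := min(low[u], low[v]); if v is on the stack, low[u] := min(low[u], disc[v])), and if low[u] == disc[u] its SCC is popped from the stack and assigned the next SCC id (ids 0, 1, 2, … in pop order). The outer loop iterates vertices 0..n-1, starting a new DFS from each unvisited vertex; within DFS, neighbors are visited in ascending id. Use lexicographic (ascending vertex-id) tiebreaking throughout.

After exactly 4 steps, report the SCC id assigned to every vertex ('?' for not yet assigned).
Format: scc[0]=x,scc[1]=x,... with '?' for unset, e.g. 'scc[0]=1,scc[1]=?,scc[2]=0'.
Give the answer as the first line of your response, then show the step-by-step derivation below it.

scc[0]=2,scc[1]=2,scc[2]=?,scc[3]=1,scc[4]=0,scc[5]=?

step 1: low=(low[0]=0,low[1]=0,low[2]=?,low[3]=2,low[4]=3,low[5]=?); scc=(scc[0]=?,scc[1]=?,scc[2]=?,scc[3]=?,scc[4]=0,scc[5]=?)
step 2: low=(low[0]=0,low[1]=0,low[2]=?,low[3]=2,low[4]=3,low[5]=?); scc=(scc[0]=?,scc[1]=?,scc[2]=?,scc[3]=1,scc[4]=0,scc[5]=?)
step 3: low=(low[0]=0,low[1]=0,low[2]=?,low[3]=2,low[4]=3,low[5]=?); scc=(scc[0]=?,scc[1]=?,scc[2]=?,scc[3]=1,scc[4]=0,scc[5]=?)
step 4: low=(low[0]=0,low[1]=0,low[2]=?,low[3]=2,low[4]=3,low[5]=?); scc=(scc[0]=2,scc[1]=2,scc[2]=?,scc[3]=1,scc[4]=0,scc[5]=?)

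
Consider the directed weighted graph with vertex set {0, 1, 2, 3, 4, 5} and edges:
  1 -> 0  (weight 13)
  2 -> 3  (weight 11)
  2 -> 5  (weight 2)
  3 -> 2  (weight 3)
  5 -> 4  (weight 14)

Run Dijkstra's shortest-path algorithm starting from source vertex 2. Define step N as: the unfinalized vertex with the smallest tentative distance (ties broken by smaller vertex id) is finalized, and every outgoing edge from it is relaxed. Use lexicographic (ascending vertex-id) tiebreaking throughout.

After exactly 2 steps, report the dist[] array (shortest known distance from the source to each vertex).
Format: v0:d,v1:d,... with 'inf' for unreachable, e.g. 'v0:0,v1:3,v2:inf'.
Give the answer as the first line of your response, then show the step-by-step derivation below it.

v0:inf,v1:inf,v2:0,v3:11,v4:16,v5:2

step 1: dist = v0:inf,v1:inf,v2:0,v3:11,v4:inf,v5:2
step 2: dist = v0:inf,v1:inf,v2:0,v3:11,v4:16,v5:2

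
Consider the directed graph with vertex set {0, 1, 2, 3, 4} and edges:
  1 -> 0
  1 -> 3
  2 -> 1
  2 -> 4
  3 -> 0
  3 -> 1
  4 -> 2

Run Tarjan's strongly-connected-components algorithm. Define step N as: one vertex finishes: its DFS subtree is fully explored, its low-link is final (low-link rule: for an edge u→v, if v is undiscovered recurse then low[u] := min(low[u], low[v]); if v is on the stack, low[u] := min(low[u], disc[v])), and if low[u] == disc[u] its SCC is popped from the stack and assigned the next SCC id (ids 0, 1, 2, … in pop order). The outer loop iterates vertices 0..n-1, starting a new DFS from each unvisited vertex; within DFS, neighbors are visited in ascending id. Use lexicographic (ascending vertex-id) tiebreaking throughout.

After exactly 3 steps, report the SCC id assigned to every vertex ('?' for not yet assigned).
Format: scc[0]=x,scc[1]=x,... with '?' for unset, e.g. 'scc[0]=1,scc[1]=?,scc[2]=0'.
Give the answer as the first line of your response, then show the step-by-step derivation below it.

scc[0]=0,scc[1]=1,scc[2]=?,scc[3]=1,scc[4]=?

step 1: low=(low[0]=0,low[1]=?,low[2]=?,low[3]=?,low[4]=?); scc=(scc[0]=0,scc[1]=?,scc[2]=?,scc[3]=?,scc[4]=?)
step 2: low=(low[0]=0,low[1]=1,low[2]=?,low[3]=1,low[4]=?); scc=(scc[0]=0,scc[1]=?,scc[2]=?,scc[3]=?,scc[4]=?)
step 3: low=(low[0]=0,low[1]=1,low[2]=?,low[3]=1,low[4]=?); scc=(scc[0]=0,scc[1]=1,scc[2]=?,scc[3]=1,scc[4]=?)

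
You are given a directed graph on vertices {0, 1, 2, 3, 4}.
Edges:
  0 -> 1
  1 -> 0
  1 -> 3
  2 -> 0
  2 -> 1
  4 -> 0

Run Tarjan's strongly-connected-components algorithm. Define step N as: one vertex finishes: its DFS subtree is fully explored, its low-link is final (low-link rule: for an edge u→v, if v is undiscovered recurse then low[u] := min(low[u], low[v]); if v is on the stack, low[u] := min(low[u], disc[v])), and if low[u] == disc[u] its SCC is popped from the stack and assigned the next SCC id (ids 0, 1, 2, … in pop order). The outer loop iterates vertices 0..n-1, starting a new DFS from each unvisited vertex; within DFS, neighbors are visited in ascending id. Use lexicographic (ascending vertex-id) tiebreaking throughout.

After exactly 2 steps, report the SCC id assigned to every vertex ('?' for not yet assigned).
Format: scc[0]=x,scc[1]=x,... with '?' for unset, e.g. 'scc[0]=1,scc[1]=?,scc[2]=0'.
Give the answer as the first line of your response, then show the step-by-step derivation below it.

scc[0]=?,scc[1]=?,scc[2]=?,scc[3]=0,scc[4]=?

step 1: low=(low[0]=0,low[1]=0,low[2]=?,low[3]=2,low[4]=?); scc=(scc[0]=?,scc[1]=?,scc[2]=?,scc[3]=0,scc[4]=?)
step 2: low=(low[0]=0,low[1]=0,low[2]=?,low[3]=2,low[4]=?); scc=(scc[0]=?,scc[1]=?,scc[2]=?,scc[3]=0,scc[4]=?)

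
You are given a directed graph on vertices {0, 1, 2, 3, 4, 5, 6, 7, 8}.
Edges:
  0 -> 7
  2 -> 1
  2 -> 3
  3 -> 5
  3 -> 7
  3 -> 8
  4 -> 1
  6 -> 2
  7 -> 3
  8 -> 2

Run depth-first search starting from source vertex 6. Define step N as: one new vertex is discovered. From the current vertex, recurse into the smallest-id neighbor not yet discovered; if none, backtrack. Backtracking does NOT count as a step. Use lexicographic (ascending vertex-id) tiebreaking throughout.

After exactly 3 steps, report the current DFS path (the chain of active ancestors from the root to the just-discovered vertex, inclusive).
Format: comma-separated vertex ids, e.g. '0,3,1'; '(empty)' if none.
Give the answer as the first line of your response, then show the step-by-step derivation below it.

6,2,1

step 1: discover 6; path=6; order=6
step 2: discover 2; path=6>2; order=6,2
step 3: discover 1; path=6>2>1; order=6,2,1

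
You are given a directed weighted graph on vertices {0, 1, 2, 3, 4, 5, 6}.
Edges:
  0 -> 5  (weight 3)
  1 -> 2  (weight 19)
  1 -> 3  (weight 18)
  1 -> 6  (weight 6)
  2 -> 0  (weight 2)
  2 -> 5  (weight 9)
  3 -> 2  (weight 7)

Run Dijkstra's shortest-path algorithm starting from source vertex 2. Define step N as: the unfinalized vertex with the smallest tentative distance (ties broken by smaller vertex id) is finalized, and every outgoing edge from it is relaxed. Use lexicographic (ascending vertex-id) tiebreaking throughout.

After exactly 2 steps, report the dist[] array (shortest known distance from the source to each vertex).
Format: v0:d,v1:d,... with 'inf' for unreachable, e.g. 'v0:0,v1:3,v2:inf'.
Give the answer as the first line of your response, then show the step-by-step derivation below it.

v0:2,v1:inf,v2:0,v3:inf,v4:inf,v5:5,v6:inf

step 1: dist = v0:2,v1:inf,v2:0,v3:inf,v4:inf,v5:9,v6:inf
step 2: dist = v0:2,v1:inf,v2:0,v3:inf,v4:inf,v5:5,v6:inf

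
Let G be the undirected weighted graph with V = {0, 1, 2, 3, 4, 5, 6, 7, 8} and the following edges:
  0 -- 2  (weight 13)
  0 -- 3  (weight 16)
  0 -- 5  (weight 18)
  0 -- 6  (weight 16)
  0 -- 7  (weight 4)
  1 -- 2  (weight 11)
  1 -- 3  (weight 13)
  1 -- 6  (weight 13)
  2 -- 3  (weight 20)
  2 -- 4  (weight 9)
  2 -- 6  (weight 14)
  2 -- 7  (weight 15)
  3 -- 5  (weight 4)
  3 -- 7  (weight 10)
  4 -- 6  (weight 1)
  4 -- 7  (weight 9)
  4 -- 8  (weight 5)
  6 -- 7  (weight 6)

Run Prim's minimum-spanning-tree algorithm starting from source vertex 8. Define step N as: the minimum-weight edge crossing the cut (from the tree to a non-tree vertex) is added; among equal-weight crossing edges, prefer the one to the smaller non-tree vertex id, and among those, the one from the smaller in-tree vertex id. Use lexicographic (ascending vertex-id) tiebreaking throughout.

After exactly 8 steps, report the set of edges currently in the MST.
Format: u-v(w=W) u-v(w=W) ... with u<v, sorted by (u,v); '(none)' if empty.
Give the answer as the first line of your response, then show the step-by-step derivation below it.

0-7(w=4) 1-2(w=11) 2-4(w=9) 3-5(w=4) 3-7(w=10) 4-6(w=1) 4-8(w=5) 6-7(w=6)

step 1: add edge 4-8 (w=5); MST = {4-8(w=5)}
step 2: add edge 4-6 (w=1); MST = {4-6(w=1) 4-8(w=5)}
step 3: add edge 6-7 (w=6); MST = {4-6(w=1) 4-8(w=5) 6-7(w=6)}
step 4: add edge 0-7 (w=4); MST = {0-7(w=4) 4-6(w=1) 4-8(w=5) 6-7(w=6)}
step 5: add edge 2-4 (w=9); MST = {0-7(w=4) 2-4(w=9) 4-6(w=1) 4-8(w=5) 6-7(w=6)}
step 6: add edge 3-7 (w=10); MST = {0-7(w=4) 2-4(w=9) 3-7(w=10) 4-6(w=1) 4-8(w=5) 6-7(w=6)}
step 7: add edge 3-5 (w=4); MST = {0-7(w=4) 2-4(w=9) 3-5(w=4) 3-7(w=10) 4-6(w=1) 4-8(w=5) 6-7(w=6)}
step 8: add edge 1-2 (w=11); MST = {0-7(w=4) 1-2(w=11) 2-4(w=9) 3-5(w=4) 3-7(w=10) 4-6(w=1) 4-8(w=5) 6-7(w=6)}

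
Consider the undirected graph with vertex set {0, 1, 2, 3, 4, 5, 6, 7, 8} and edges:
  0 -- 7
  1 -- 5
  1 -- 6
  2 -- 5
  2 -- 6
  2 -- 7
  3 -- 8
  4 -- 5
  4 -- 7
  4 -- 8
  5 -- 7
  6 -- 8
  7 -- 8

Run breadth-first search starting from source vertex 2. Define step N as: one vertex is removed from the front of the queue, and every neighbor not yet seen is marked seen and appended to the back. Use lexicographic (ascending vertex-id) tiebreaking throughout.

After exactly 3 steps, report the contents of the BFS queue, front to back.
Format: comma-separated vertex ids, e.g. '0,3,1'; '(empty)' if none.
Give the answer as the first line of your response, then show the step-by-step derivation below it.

7,1,4,8

step 1: dequeue 2; queue=[5,6,7]; order=2
step 2: dequeue 5; queue=[6,7,1,4]; order=2,5
step 3: dequeue 6; queue=[7,1,4,8]; order=2,5,6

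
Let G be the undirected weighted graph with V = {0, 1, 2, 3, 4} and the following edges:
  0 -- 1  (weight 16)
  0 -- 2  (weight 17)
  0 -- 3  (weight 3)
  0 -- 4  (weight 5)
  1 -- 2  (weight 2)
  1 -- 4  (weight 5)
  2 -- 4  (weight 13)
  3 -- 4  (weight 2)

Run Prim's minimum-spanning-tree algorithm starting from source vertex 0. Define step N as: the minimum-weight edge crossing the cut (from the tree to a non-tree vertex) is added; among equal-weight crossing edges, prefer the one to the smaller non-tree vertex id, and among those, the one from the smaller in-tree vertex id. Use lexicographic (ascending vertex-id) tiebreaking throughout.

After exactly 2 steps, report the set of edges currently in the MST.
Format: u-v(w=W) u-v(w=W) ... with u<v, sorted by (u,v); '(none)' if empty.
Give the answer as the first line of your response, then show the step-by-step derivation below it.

0-3(w=3) 3-4(w=2)

step 1: add edge 0-3 (w=3); MST = {0-3(w=3)}
step 2: add edge 3-4 (w=2); MST = {0-3(w=3) 3-4(w=2)}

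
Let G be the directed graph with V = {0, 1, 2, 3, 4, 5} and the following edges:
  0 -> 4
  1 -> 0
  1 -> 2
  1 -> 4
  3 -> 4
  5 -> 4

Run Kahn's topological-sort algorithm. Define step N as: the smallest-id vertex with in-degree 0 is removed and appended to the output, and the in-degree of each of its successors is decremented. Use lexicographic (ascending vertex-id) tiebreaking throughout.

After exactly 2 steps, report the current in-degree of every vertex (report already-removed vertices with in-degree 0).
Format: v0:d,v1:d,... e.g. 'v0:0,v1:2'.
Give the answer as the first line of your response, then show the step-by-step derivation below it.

v0:0,v1:0,v2:0,v3:0,v4:2,v5:0

step 1: output 1; order=[1]; indeg=(0,0,0,0,3,0)
step 2: output 0; order=[1,0]; indeg=(0,0,0,0,2,0)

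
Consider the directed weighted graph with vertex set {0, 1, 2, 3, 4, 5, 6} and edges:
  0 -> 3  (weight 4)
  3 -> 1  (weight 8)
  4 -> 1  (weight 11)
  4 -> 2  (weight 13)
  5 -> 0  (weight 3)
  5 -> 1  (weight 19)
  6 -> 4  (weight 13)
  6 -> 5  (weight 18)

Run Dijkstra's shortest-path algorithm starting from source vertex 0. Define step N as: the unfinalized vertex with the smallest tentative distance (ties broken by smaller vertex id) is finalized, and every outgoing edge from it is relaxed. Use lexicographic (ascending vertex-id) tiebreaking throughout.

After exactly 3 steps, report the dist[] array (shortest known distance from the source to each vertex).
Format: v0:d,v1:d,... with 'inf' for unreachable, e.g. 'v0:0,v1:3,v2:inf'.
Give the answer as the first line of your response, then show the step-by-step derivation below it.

v0:0,v1:12,v2:inf,v3:4,v4:inf,v5:inf,v6:inf

step 1: dist = v0:0,v1:inf,v2:inf,v3:4,v4:inf,v5:inf,v6:inf
step 2: dist = v0:0,v1:12,v2:inf,v3:4,v4:inf,v5:inf,v6:inf
step 3: dist = v0:0,v1:12,v2:inf,v3:4,v4:inf,v5:inf,v6:inf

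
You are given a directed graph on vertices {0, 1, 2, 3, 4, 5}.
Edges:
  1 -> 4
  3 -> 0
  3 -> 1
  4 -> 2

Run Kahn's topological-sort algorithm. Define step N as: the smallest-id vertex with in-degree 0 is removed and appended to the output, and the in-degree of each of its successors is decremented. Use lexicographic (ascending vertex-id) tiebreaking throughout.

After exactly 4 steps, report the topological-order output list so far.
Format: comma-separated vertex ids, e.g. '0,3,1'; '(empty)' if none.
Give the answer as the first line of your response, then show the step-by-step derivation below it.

3,0,1,4

step 1: output 3; order=[3]; indeg=(0,0,1,0,1,0)
step 2: output 0; order=[3,0]; indeg=(0,0,1,0,1,0)
step 3: output 1; order=[3,0,1]; indeg=(0,0,1,0,0,0)
step 4: output 4; order=[3,0,1,4]; indeg=(0,0,0,0,0,0)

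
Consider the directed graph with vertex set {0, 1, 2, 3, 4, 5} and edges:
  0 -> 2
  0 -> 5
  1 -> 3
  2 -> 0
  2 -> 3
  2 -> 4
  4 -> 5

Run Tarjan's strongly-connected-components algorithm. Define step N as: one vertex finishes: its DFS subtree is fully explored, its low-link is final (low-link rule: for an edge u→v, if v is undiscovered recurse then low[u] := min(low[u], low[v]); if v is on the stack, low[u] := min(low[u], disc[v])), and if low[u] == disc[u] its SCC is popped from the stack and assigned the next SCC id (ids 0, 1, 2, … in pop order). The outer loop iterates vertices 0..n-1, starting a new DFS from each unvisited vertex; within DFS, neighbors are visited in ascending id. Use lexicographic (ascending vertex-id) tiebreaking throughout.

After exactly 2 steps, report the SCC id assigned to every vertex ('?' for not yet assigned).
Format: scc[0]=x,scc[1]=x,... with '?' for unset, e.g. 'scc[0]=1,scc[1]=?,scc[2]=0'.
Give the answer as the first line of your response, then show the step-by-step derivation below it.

scc[0]=?,scc[1]=?,scc[2]=?,scc[3]=0,scc[4]=?,scc[5]=1

step 1: low=(low[0]=0,low[1]=?,low[2]=0,low[3]=2,low[4]=?,low[5]=?); scc=(scc[0]=?,scc[1]=?,scc[2]=?,scc[3]=0,scc[4]=?,scc[5]=?)
step 2: low=(low[0]=0,low[1]=?,low[2]=0,low[3]=2,low[4]=3,low[5]=4); scc=(scc[0]=?,scc[1]=?,scc[2]=?,scc[3]=0,scc[4]=?,scc[5]=1)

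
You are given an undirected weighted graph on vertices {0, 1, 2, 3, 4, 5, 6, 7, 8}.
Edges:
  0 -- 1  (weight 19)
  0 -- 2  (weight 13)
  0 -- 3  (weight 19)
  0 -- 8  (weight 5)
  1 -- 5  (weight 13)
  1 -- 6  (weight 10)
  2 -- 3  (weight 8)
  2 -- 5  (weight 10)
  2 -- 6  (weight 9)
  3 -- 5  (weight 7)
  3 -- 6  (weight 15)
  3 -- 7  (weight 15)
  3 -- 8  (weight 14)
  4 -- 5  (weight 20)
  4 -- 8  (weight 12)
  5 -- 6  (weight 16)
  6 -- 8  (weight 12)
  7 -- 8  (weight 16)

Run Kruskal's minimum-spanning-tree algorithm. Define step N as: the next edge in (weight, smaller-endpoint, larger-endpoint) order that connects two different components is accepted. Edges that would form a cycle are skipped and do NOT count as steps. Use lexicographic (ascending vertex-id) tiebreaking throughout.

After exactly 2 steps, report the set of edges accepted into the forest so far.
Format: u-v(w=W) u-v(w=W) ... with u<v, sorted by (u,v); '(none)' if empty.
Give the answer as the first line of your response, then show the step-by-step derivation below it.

0-8(w=5) 3-5(w=7)

step 1: add edge 0-8 (w=5); MST = {0-8(w=5)}
step 2: add edge 3-5 (w=7); MST = {0-8(w=5) 3-5(w=7)}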